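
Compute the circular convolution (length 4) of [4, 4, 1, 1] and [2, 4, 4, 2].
Use y[k] = Σ_j s[j]·t[(k-j) mod 4]. y[0] = 4×2 + 4×2 + 1×4 + 1×4 = 24; y[1] = 4×4 + 4×2 + 1×2 + 1×4 = 30; y[2] = 4×4 + 4×4 + 1×2 + 1×2 = 36; y[3] = 4×2 + 4×4 + 1×4 + 1×2 = 30. Result: [24, 30, 36, 30]

[24, 30, 36, 30]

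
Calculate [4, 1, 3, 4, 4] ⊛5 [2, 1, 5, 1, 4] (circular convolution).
Use y[k] = Σ_j f[j]·g[(k-j) mod 5]. y[0] = 4×2 + 1×4 + 3×1 + 4×5 + 4×1 = 39; y[1] = 4×1 + 1×2 + 3×4 + 4×1 + 4×5 = 42; y[2] = 4×5 + 1×1 + 3×2 + 4×4 + 4×1 = 47; y[3] = 4×1 + 1×5 + 3×1 + 4×2 + 4×4 = 36; y[4] = 4×4 + 1×1 + 3×5 + 4×1 + 4×2 = 44. Result: [39, 42, 47, 36, 44]

[39, 42, 47, 36, 44]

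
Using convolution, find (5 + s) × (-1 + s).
Ascending coefficients: a = [5, 1], b = [-1, 1]. c[0] = 5×-1 = -5; c[1] = 5×1 + 1×-1 = 4; c[2] = 1×1 = 1. Result coefficients: [-5, 4, 1] → -5 + 4s + s^2

-5 + 4s + s^2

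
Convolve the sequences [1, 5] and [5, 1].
y[0] = 1×5 = 5; y[1] = 1×1 + 5×5 = 26; y[2] = 5×1 = 5

[5, 26, 5]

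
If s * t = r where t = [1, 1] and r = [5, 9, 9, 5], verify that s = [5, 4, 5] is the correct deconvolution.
Forward-compute [5, 4, 5] * [1, 1]: r[0] = 5×1 = 5; r[1] = 5×1 + 4×1 = 9; r[2] = 4×1 + 5×1 = 9; r[3] = 5×1 = 5 → [5, 9, 9, 5]. Matches given r = [5, 9, 9, 5], so verified.

Verified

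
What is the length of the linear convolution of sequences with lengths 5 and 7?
Linear/full convolution length: m + n - 1 = 5 + 7 - 1 = 11

11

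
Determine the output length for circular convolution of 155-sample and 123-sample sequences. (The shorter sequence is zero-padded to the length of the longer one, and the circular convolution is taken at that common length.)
Circular convolution (zero-padding the shorter input) has length max(m, n) = max(155, 123) = 155

155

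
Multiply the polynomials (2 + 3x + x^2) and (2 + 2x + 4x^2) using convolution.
Ascending coefficients: a = [2, 3, 1], b = [2, 2, 4]. c[0] = 2×2 = 4; c[1] = 2×2 + 3×2 = 10; c[2] = 2×4 + 3×2 + 1×2 = 16; c[3] = 3×4 + 1×2 = 14; c[4] = 1×4 = 4. Result coefficients: [4, 10, 16, 14, 4] → 4 + 10x + 16x^2 + 14x^3 + 4x^4

4 + 10x + 16x^2 + 14x^3 + 4x^4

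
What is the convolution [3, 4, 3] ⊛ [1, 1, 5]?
y[0] = 3×1 = 3; y[1] = 3×1 + 4×1 = 7; y[2] = 3×5 + 4×1 + 3×1 = 22; y[3] = 4×5 + 3×1 = 23; y[4] = 3×5 = 15

[3, 7, 22, 23, 15]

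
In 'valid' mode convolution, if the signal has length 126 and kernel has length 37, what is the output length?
'Valid' mode counts only positions where the kernel fully overlaps the signal: m - n + 1 = 126 - 37 + 1 = 90

90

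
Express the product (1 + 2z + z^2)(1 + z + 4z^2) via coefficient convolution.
Ascending coefficients: a = [1, 2, 1], b = [1, 1, 4]. c[0] = 1×1 = 1; c[1] = 1×1 + 2×1 = 3; c[2] = 1×4 + 2×1 + 1×1 = 7; c[3] = 2×4 + 1×1 = 9; c[4] = 1×4 = 4. Result coefficients: [1, 3, 7, 9, 4] → 1 + 3z + 7z^2 + 9z^3 + 4z^4

1 + 3z + 7z^2 + 9z^3 + 4z^4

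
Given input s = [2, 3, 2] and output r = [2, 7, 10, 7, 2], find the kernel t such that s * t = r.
Output length 5 = len(s) + len(t) - 1 ⇒ len(t) = 3. Solve t forward using t[k] = (r[k] - Σ_{i≥1} s[i]·t[k-i]) / s[0]: t[0] = r[0] / s[0] = 2 / 2 = 1; t[1] = (r[1] - 3×1) / s[0] = (7 - 3×1) / 2 = 2; t[2] = (r[2] - 3×2 - 2×1) / s[0] = (10 - 3×2 - 2×1) / 2 = 1. So t = [1, 2, 1]. Forward-check [2, 3, 2] * [1, 2, 1]: r[0] = 2×1 = 2; r[1] = 2×2 + 3×1 = 7; r[2] = 2×1 + 3×2 + 2×1 = 10; r[3] = 3×1 + 2×2 = 7; r[4] = 2×1 = 2 → [2, 7, 10, 7, 2] ✓

[1, 2, 1]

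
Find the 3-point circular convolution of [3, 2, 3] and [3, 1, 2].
Use y[k] = Σ_j s[j]·t[(k-j) mod 3]. y[0] = 3×3 + 2×2 + 3×1 = 16; y[1] = 3×1 + 2×3 + 3×2 = 15; y[2] = 3×2 + 2×1 + 3×3 = 17. Result: [16, 15, 17]

[16, 15, 17]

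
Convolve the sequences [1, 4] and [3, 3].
y[0] = 1×3 = 3; y[1] = 1×3 + 4×3 = 15; y[2] = 4×3 = 12

[3, 15, 12]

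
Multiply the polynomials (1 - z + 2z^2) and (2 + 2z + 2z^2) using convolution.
Ascending coefficients: a = [1, -1, 2], b = [2, 2, 2]. c[0] = 1×2 = 2; c[1] = 1×2 + -1×2 = 0; c[2] = 1×2 + -1×2 + 2×2 = 4; c[3] = -1×2 + 2×2 = 2; c[4] = 2×2 = 4. Result coefficients: [2, 0, 4, 2, 4] → 2 + 4z^2 + 2z^3 + 4z^4

2 + 4z^2 + 2z^3 + 4z^4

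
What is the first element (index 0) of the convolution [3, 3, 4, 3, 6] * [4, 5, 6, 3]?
Use y[k] = Σ_i a[i]·b[k-i] at k=0. y[0] = 3×4 = 12

12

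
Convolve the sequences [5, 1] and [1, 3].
y[0] = 5×1 = 5; y[1] = 5×3 + 1×1 = 16; y[2] = 1×3 = 3

[5, 16, 3]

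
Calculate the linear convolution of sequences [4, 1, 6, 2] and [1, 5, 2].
y[0] = 4×1 = 4; y[1] = 4×5 + 1×1 = 21; y[2] = 4×2 + 1×5 + 6×1 = 19; y[3] = 1×2 + 6×5 + 2×1 = 34; y[4] = 6×2 + 2×5 = 22; y[5] = 2×2 = 4

[4, 21, 19, 34, 22, 4]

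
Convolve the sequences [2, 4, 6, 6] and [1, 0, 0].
y[0] = 2×1 = 2; y[1] = 2×0 + 4×1 = 4; y[2] = 2×0 + 4×0 + 6×1 = 6; y[3] = 4×0 + 6×0 + 6×1 = 6; y[4] = 6×0 + 6×0 = 0; y[5] = 6×0 = 0

[2, 4, 6, 6, 0, 0]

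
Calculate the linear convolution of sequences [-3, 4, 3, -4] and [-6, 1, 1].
y[0] = -3×-6 = 18; y[1] = -3×1 + 4×-6 = -27; y[2] = -3×1 + 4×1 + 3×-6 = -17; y[3] = 4×1 + 3×1 + -4×-6 = 31; y[4] = 3×1 + -4×1 = -1; y[5] = -4×1 = -4

[18, -27, -17, 31, -1, -4]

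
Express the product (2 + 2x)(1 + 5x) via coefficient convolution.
Ascending coefficients: a = [2, 2], b = [1, 5]. c[0] = 2×1 = 2; c[1] = 2×5 + 2×1 = 12; c[2] = 2×5 = 10. Result coefficients: [2, 12, 10] → 2 + 12x + 10x^2

2 + 12x + 10x^2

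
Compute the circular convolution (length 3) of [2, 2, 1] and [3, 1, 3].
Use y[k] = Σ_j s[j]·t[(k-j) mod 3]. y[0] = 2×3 + 2×3 + 1×1 = 13; y[1] = 2×1 + 2×3 + 1×3 = 11; y[2] = 2×3 + 2×1 + 1×3 = 11. Result: [13, 11, 11]

[13, 11, 11]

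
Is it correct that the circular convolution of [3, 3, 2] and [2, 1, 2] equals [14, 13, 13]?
Recompute circular convolution of [3, 3, 2] and [2, 1, 2]: y[0] = 3×2 + 3×2 + 2×1 = 14; y[1] = 3×1 + 3×2 + 2×2 = 13; y[2] = 3×2 + 3×1 + 2×2 = 13 → [14, 13, 13]. Given [14, 13, 13] matches, so answer: Yes

Yes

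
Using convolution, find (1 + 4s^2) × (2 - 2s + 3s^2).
Ascending coefficients: a = [1, 0, 4], b = [2, -2, 3]. c[0] = 1×2 = 2; c[1] = 1×-2 + 0×2 = -2; c[2] = 1×3 + 0×-2 + 4×2 = 11; c[3] = 0×3 + 4×-2 = -8; c[4] = 4×3 = 12. Result coefficients: [2, -2, 11, -8, 12] → 2 - 2s + 11s^2 - 8s^3 + 12s^4

2 - 2s + 11s^2 - 8s^3 + 12s^4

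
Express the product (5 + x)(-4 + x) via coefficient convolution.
Ascending coefficients: a = [5, 1], b = [-4, 1]. c[0] = 5×-4 = -20; c[1] = 5×1 + 1×-4 = 1; c[2] = 1×1 = 1. Result coefficients: [-20, 1, 1] → -20 + x + x^2

-20 + x + x^2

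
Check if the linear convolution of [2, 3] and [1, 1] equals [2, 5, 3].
Recompute linear convolution of [2, 3] and [1, 1]: y[0] = 2×1 = 2; y[1] = 2×1 + 3×1 = 5; y[2] = 3×1 = 3 → [2, 5, 3]. Given [2, 5, 3] matches, so answer: Yes

Yes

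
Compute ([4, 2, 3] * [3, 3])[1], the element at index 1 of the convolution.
Use y[k] = Σ_i a[i]·b[k-i] at k=1. y[1] = 4×3 + 2×3 = 18

18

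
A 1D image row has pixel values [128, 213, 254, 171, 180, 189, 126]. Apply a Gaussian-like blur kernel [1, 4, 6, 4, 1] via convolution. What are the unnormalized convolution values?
Convolve image row [128, 213, 254, 171, 180, 189, 126] with kernel [1, 4, 6, 4, 1]: y[0] = 128×1 = 128; y[1] = 128×4 + 213×1 = 725; y[2] = 128×6 + 213×4 + 254×1 = 1874; y[3] = 128×4 + 213×6 + 254×4 + 171×1 = 2977; y[4] = 128×1 + 213×4 + 254×6 + 171×4 + 180×1 = 3368; y[5] = 213×1 + 254×4 + 171×6 + 180×4 + 189×1 = 3164; y[6] = 254×1 + 171×4 + 180×6 + 189×4 + 126×1 = 2900; y[7] = 171×1 + 180×4 + 189×6 + 126×4 = 2529; y[8] = 180×1 + 189×4 + 126×6 = 1692; y[9] = 189×1 + 126×4 = 693; y[10] = 126×1 = 126 → [128, 725, 1874, 2977, 3368, 3164, 2900, 2529, 1692, 693, 126]. Normalization factor = sum(kernel) = 16.

[128, 725, 1874, 2977, 3368, 3164, 2900, 2529, 1692, 693, 126]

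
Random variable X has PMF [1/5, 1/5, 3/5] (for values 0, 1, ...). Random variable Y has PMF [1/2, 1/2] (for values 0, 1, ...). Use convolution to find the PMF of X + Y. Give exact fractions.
P(X+Y=k) = Σ_i P(X=i)·P(Y=k-i) — a convolution of [1/5, 1/5, 3/5] and [1/2, 1/2]. P(X+Y=0) = (1/5)×(1/2) = 1/10; P(X+Y=1) = (1/5)×(1/2) + (1/5)×(1/2) = 1/10 + 1/10 = 1/5; P(X+Y=2) = (1/5)×(1/2) + (3/5)×(1/2) = 1/10 + 3/10 = 2/5; P(X+Y=3) = (3/5)×(1/2) = 3/10. PMF: [1/10, 1/5, 2/5, 3/10] (sums to 1 ✓)

[1/10, 1/5, 2/5, 3/10]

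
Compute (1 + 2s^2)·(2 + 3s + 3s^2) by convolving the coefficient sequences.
Ascending coefficients: a = [1, 0, 2], b = [2, 3, 3]. c[0] = 1×2 = 2; c[1] = 1×3 + 0×2 = 3; c[2] = 1×3 + 0×3 + 2×2 = 7; c[3] = 0×3 + 2×3 = 6; c[4] = 2×3 = 6. Result coefficients: [2, 3, 7, 6, 6] → 2 + 3s + 7s^2 + 6s^3 + 6s^4

2 + 3s + 7s^2 + 6s^3 + 6s^4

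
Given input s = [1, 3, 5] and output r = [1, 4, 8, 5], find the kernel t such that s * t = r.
Output length 4 = len(s) + len(t) - 1 ⇒ len(t) = 2. Solve t forward using t[k] = (r[k] - Σ_{i≥1} s[i]·t[k-i]) / s[0]: t[0] = r[0] / s[0] = 1 / 1 = 1; t[1] = (r[1] - 3×1) / s[0] = (4 - 3×1) / 1 = 1. So t = [1, 1]. Forward-check [1, 3, 5] * [1, 1]: r[0] = 1×1 = 1; r[1] = 1×1 + 3×1 = 4; r[2] = 3×1 + 5×1 = 8; r[3] = 5×1 = 5 → [1, 4, 8, 5] ✓

[1, 1]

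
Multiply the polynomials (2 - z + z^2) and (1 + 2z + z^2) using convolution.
Ascending coefficients: a = [2, -1, 1], b = [1, 2, 1]. c[0] = 2×1 = 2; c[1] = 2×2 + -1×1 = 3; c[2] = 2×1 + -1×2 + 1×1 = 1; c[3] = -1×1 + 1×2 = 1; c[4] = 1×1 = 1. Result coefficients: [2, 3, 1, 1, 1] → 2 + 3z + z^2 + z^3 + z^4

2 + 3z + z^2 + z^3 + z^4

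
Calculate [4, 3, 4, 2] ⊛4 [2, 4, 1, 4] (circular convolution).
Use y[k] = Σ_j a[j]·b[(k-j) mod 4]. y[0] = 4×2 + 3×4 + 4×1 + 2×4 = 32; y[1] = 4×4 + 3×2 + 4×4 + 2×1 = 40; y[2] = 4×1 + 3×4 + 4×2 + 2×4 = 32; y[3] = 4×4 + 3×1 + 4×4 + 2×2 = 39. Result: [32, 40, 32, 39]

[32, 40, 32, 39]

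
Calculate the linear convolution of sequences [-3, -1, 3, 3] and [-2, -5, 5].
y[0] = -3×-2 = 6; y[1] = -3×-5 + -1×-2 = 17; y[2] = -3×5 + -1×-5 + 3×-2 = -16; y[3] = -1×5 + 3×-5 + 3×-2 = -26; y[4] = 3×5 + 3×-5 = 0; y[5] = 3×5 = 15

[6, 17, -16, -26, 0, 15]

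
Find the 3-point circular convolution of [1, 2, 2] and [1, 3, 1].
Use y[k] = Σ_j a[j]·b[(k-j) mod 3]. y[0] = 1×1 + 2×1 + 2×3 = 9; y[1] = 1×3 + 2×1 + 2×1 = 7; y[2] = 1×1 + 2×3 + 2×1 = 9. Result: [9, 7, 9]

[9, 7, 9]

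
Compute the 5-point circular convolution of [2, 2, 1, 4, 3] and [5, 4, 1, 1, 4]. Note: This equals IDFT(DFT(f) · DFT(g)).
Either evaluate y[k] = Σ_j f[j]·g[(k-j) mod 5] directly, or use IDFT(DFT(f) · DFT(g)). y[0] = 2×5 + 2×4 + 1×1 + 4×1 + 3×4 = 35; y[1] = 2×4 + 2×5 + 1×4 + 4×1 + 3×1 = 29; y[2] = 2×1 + 2×4 + 1×5 + 4×4 + 3×1 = 34; y[3] = 2×1 + 2×1 + 1×4 + 4×5 + 3×4 = 40; y[4] = 2×4 + 2×1 + 1×1 + 4×4 + 3×5 = 42. Result: [35, 29, 34, 40, 42]

[35, 29, 34, 40, 42]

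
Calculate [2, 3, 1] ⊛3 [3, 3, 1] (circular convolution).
Use y[k] = Σ_j s[j]·t[(k-j) mod 3]. y[0] = 2×3 + 3×1 + 1×3 = 12; y[1] = 2×3 + 3×3 + 1×1 = 16; y[2] = 2×1 + 3×3 + 1×3 = 14. Result: [12, 16, 14]

[12, 16, 14]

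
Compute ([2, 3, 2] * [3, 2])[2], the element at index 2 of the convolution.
Use y[k] = Σ_i a[i]·b[k-i] at k=2. y[2] = 3×2 + 2×3 = 12

12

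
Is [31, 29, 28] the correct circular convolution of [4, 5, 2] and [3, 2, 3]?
Recompute circular convolution of [4, 5, 2] and [3, 2, 3]: y[0] = 4×3 + 5×3 + 2×2 = 31; y[1] = 4×2 + 5×3 + 2×3 = 29; y[2] = 4×3 + 5×2 + 2×3 = 28 → [31, 29, 28]. Given [31, 29, 28] matches, so answer: Yes

Yes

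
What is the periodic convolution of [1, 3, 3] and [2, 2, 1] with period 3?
Use y[k] = Σ_j u[j]·v[(k-j) mod 3]. y[0] = 1×2 + 3×1 + 3×2 = 11; y[1] = 1×2 + 3×2 + 3×1 = 11; y[2] = 1×1 + 3×2 + 3×2 = 13. Result: [11, 11, 13]

[11, 11, 13]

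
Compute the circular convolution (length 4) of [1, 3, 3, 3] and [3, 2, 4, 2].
Use y[k] = Σ_j x[j]·h[(k-j) mod 4]. y[0] = 1×3 + 3×2 + 3×4 + 3×2 = 27; y[1] = 1×2 + 3×3 + 3×2 + 3×4 = 29; y[2] = 1×4 + 3×2 + 3×3 + 3×2 = 25; y[3] = 1×2 + 3×4 + 3×2 + 3×3 = 29. Result: [27, 29, 25, 29]

[27, 29, 25, 29]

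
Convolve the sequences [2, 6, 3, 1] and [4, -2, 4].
y[0] = 2×4 = 8; y[1] = 2×-2 + 6×4 = 20; y[2] = 2×4 + 6×-2 + 3×4 = 8; y[3] = 6×4 + 3×-2 + 1×4 = 22; y[4] = 3×4 + 1×-2 = 10; y[5] = 1×4 = 4

[8, 20, 8, 22, 10, 4]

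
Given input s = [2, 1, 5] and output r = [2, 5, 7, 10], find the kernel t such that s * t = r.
Output length 4 = len(s) + len(t) - 1 ⇒ len(t) = 2. Solve t forward using t[k] = (r[k] - Σ_{i≥1} s[i]·t[k-i]) / s[0]: t[0] = r[0] / s[0] = 2 / 2 = 1; t[1] = (r[1] - 1×1) / s[0] = (5 - 1×1) / 2 = 2. So t = [1, 2]. Forward-check [2, 1, 5] * [1, 2]: r[0] = 2×1 = 2; r[1] = 2×2 + 1×1 = 5; r[2] = 1×2 + 5×1 = 7; r[3] = 5×2 = 10 → [2, 5, 7, 10] ✓

[1, 2]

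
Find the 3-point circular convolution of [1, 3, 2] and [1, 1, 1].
Use y[k] = Σ_j f[j]·g[(k-j) mod 3]. y[0] = 1×1 + 3×1 + 2×1 = 6; y[1] = 1×1 + 3×1 + 2×1 = 6; y[2] = 1×1 + 3×1 + 2×1 = 6. Result: [6, 6, 6]

[6, 6, 6]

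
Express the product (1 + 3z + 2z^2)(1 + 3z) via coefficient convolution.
Ascending coefficients: a = [1, 3, 2], b = [1, 3]. c[0] = 1×1 = 1; c[1] = 1×3 + 3×1 = 6; c[2] = 3×3 + 2×1 = 11; c[3] = 2×3 = 6. Result coefficients: [1, 6, 11, 6] → 1 + 6z + 11z^2 + 6z^3

1 + 6z + 11z^2 + 6z^3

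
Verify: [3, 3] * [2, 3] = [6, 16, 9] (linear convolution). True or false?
Recompute linear convolution of [3, 3] and [2, 3]: y[0] = 3×2 = 6; y[1] = 3×3 + 3×2 = 15; y[2] = 3×3 = 9 → [6, 15, 9]. Compare to given [6, 16, 9]: they differ at index 1: given 16, correct 15, so answer: No

No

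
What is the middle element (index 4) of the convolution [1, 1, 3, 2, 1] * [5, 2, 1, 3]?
Use y[k] = Σ_i a[i]·b[k-i] at k=4. y[4] = 1×3 + 3×1 + 2×2 + 1×5 = 15

15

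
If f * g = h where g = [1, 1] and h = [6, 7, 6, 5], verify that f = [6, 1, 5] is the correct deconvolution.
Forward-compute [6, 1, 5] * [1, 1]: h[0] = 6×1 = 6; h[1] = 6×1 + 1×1 = 7; h[2] = 1×1 + 5×1 = 6; h[3] = 5×1 = 5 → [6, 7, 6, 5]. Matches given h = [6, 7, 6, 5], so verified.

Verified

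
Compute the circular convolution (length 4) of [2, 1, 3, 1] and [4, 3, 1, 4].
Use y[k] = Σ_j f[j]·g[(k-j) mod 4]. y[0] = 2×4 + 1×4 + 3×1 + 1×3 = 18; y[1] = 2×3 + 1×4 + 3×4 + 1×1 = 23; y[2] = 2×1 + 1×3 + 3×4 + 1×4 = 21; y[3] = 2×4 + 1×1 + 3×3 + 1×4 = 22. Result: [18, 23, 21, 22]

[18, 23, 21, 22]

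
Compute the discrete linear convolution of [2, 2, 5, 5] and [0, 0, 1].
y[0] = 2×0 = 0; y[1] = 2×0 + 2×0 = 0; y[2] = 2×1 + 2×0 + 5×0 = 2; y[3] = 2×1 + 5×0 + 5×0 = 2; y[4] = 5×1 + 5×0 = 5; y[5] = 5×1 = 5

[0, 0, 2, 2, 5, 5]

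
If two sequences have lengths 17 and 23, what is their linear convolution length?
Linear/full convolution length: m + n - 1 = 17 + 23 - 1 = 39

39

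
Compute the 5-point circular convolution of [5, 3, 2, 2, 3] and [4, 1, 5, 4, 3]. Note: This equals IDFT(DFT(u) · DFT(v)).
Either evaluate y[k] = Σ_j u[j]·v[(k-j) mod 5] directly, or use IDFT(DFT(u) · DFT(v)). y[0] = 5×4 + 3×3 + 2×4 + 2×5 + 3×1 = 50; y[1] = 5×1 + 3×4 + 2×3 + 2×4 + 3×5 = 46; y[2] = 5×5 + 3×1 + 2×4 + 2×3 + 3×4 = 54; y[3] = 5×4 + 3×5 + 2×1 + 2×4 + 3×3 = 54; y[4] = 5×3 + 3×4 + 2×5 + 2×1 + 3×4 = 51. Result: [50, 46, 54, 54, 51]

[50, 46, 54, 54, 51]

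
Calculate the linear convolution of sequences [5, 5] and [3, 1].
y[0] = 5×3 = 15; y[1] = 5×1 + 5×3 = 20; y[2] = 5×1 = 5

[15, 20, 5]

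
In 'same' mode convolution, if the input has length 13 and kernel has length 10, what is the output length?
'Same' mode returns an output with the same length as the input: 13

13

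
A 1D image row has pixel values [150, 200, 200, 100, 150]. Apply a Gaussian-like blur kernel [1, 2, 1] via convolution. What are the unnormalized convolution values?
Convolve image row [150, 200, 200, 100, 150] with kernel [1, 2, 1]: y[0] = 150×1 = 150; y[1] = 150×2 + 200×1 = 500; y[2] = 150×1 + 200×2 + 200×1 = 750; y[3] = 200×1 + 200×2 + 100×1 = 700; y[4] = 200×1 + 100×2 + 150×1 = 550; y[5] = 100×1 + 150×2 = 400; y[6] = 150×1 = 150 → [150, 500, 750, 700, 550, 400, 150]. Normalization factor = sum(kernel) = 4.

[150, 500, 750, 700, 550, 400, 150]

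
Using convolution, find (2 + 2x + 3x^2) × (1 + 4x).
Ascending coefficients: a = [2, 2, 3], b = [1, 4]. c[0] = 2×1 = 2; c[1] = 2×4 + 2×1 = 10; c[2] = 2×4 + 3×1 = 11; c[3] = 3×4 = 12. Result coefficients: [2, 10, 11, 12] → 2 + 10x + 11x^2 + 12x^3

2 + 10x + 11x^2 + 12x^3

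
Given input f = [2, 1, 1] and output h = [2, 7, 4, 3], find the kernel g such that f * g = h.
Output length 4 = len(f) + len(g) - 1 ⇒ len(g) = 2. Solve g forward using g[k] = (h[k] - Σ_{i≥1} f[i]·g[k-i]) / f[0]: g[0] = h[0] / f[0] = 2 / 2 = 1; g[1] = (h[1] - 1×1) / f[0] = (7 - 1×1) / 2 = 3. So g = [1, 3]. Forward-check [2, 1, 1] * [1, 3]: h[0] = 2×1 = 2; h[1] = 2×3 + 1×1 = 7; h[2] = 1×3 + 1×1 = 4; h[3] = 1×3 = 3 → [2, 7, 4, 3] ✓

[1, 3]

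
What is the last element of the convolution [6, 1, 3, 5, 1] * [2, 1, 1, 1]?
Use y[k] = Σ_i a[i]·b[k-i] at k=7. y[7] = 1×1 = 1

1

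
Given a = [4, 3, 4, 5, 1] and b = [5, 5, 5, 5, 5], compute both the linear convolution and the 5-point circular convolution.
Linear: y_lin[0] = 4×5 = 20; y_lin[1] = 4×5 + 3×5 = 35; y_lin[2] = 4×5 + 3×5 + 4×5 = 55; y_lin[3] = 4×5 + 3×5 + 4×5 + 5×5 = 80; y_lin[4] = 4×5 + 3×5 + 4×5 + 5×5 + 1×5 = 85; y_lin[5] = 3×5 + 4×5 + 5×5 + 1×5 = 65; y_lin[6] = 4×5 + 5×5 + 1×5 = 50; y_lin[7] = 5×5 + 1×5 = 30; y_lin[8] = 1×5 = 5 → [20, 35, 55, 80, 85, 65, 50, 30, 5]. Circular (length 5): y[0] = 4×5 + 3×5 + 4×5 + 5×5 + 1×5 = 85; y[1] = 4×5 + 3×5 + 4×5 + 5×5 + 1×5 = 85; y[2] = 4×5 + 3×5 + 4×5 + 5×5 + 1×5 = 85; y[3] = 4×5 + 3×5 + 4×5 + 5×5 + 1×5 = 85; y[4] = 4×5 + 3×5 + 4×5 + 5×5 + 1×5 = 85 → [85, 85, 85, 85, 85]

Linear: [20, 35, 55, 80, 85, 65, 50, 30, 5], Circular: [85, 85, 85, 85, 85]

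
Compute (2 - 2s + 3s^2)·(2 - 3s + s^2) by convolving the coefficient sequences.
Ascending coefficients: a = [2, -2, 3], b = [2, -3, 1]. c[0] = 2×2 = 4; c[1] = 2×-3 + -2×2 = -10; c[2] = 2×1 + -2×-3 + 3×2 = 14; c[3] = -2×1 + 3×-3 = -11; c[4] = 3×1 = 3. Result coefficients: [4, -10, 14, -11, 3] → 4 - 10s + 14s^2 - 11s^3 + 3s^4

4 - 10s + 14s^2 - 11s^3 + 3s^4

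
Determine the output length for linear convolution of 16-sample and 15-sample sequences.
Linear/full convolution length: m + n - 1 = 16 + 15 - 1 = 30

30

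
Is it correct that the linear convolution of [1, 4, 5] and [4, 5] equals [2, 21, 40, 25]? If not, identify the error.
Recompute linear convolution of [1, 4, 5] and [4, 5]: y[0] = 1×4 = 4; y[1] = 1×5 + 4×4 = 21; y[2] = 4×5 + 5×4 = 40; y[3] = 5×5 = 25 → [4, 21, 40, 25]. Compare to given [2, 21, 40, 25]: they differ at index 0: given 2, correct 4, so answer: No

No. Error at index 0: given 2, correct 4.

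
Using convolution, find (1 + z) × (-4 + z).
Ascending coefficients: a = [1, 1], b = [-4, 1]. c[0] = 1×-4 = -4; c[1] = 1×1 + 1×-4 = -3; c[2] = 1×1 = 1. Result coefficients: [-4, -3, 1] → -4 - 3z + z^2

-4 - 3z + z^2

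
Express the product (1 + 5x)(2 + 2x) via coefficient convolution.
Ascending coefficients: a = [1, 5], b = [2, 2]. c[0] = 1×2 = 2; c[1] = 1×2 + 5×2 = 12; c[2] = 5×2 = 10. Result coefficients: [2, 12, 10] → 2 + 12x + 10x^2

2 + 12x + 10x^2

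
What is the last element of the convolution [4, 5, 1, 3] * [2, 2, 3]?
Use y[k] = Σ_i a[i]·b[k-i] at k=5. y[5] = 3×3 = 9

9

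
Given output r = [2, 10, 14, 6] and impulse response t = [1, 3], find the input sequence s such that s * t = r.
Deconvolve r=[2, 10, 14, 6] by t=[1, 3]. Since t[0]=1, solve forward: s[0] = r[0] / 1 = 2; s[1] = (r[1] - 2×3) / 1 = 4; s[2] = (r[2] - 4×3) / 1 = 2. So s = [2, 4, 2]. Check by forward convolution: r[0] = 2×1 = 2; r[1] = 2×3 + 4×1 = 10; r[2] = 4×3 + 2×1 = 14; r[3] = 2×3 = 6

[2, 4, 2]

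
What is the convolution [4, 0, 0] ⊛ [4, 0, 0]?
y[0] = 4×4 = 16; y[1] = 4×0 + 0×4 = 0; y[2] = 4×0 + 0×0 + 0×4 = 0; y[3] = 0×0 + 0×0 = 0; y[4] = 0×0 = 0

[16, 0, 0, 0, 0]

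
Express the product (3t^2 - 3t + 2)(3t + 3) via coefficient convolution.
Ascending coefficients: a = [2, -3, 3], b = [3, 3]. c[0] = 2×3 = 6; c[1] = 2×3 + -3×3 = -3; c[2] = -3×3 + 3×3 = 0; c[3] = 3×3 = 9. Result coefficients: [6, -3, 0, 9] → 9t^3 - 3t + 6

9t^3 - 3t + 6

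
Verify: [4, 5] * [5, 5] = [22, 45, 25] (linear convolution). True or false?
Recompute linear convolution of [4, 5] and [5, 5]: y[0] = 4×5 = 20; y[1] = 4×5 + 5×5 = 45; y[2] = 5×5 = 25 → [20, 45, 25]. Compare to given [22, 45, 25]: they differ at index 0: given 22, correct 20, so answer: No

No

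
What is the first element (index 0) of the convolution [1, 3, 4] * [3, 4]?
Use y[k] = Σ_i a[i]·b[k-i] at k=0. y[0] = 1×3 = 3

3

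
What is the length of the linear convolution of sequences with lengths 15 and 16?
Linear/full convolution length: m + n - 1 = 15 + 16 - 1 = 30

30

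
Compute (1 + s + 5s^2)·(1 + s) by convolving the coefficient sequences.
Ascending coefficients: a = [1, 1, 5], b = [1, 1]. c[0] = 1×1 = 1; c[1] = 1×1 + 1×1 = 2; c[2] = 1×1 + 5×1 = 6; c[3] = 5×1 = 5. Result coefficients: [1, 2, 6, 5] → 1 + 2s + 6s^2 + 5s^3

1 + 2s + 6s^2 + 5s^3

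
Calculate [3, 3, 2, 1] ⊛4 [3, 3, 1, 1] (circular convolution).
Use y[k] = Σ_j f[j]·g[(k-j) mod 4]. y[0] = 3×3 + 3×1 + 2×1 + 1×3 = 17; y[1] = 3×3 + 3×3 + 2×1 + 1×1 = 21; y[2] = 3×1 + 3×3 + 2×3 + 1×1 = 19; y[3] = 3×1 + 3×1 + 2×3 + 1×3 = 15. Result: [17, 21, 19, 15]

[17, 21, 19, 15]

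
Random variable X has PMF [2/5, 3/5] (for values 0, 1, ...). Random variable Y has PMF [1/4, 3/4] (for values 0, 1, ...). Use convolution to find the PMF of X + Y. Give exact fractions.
P(X+Y=k) = Σ_i P(X=i)·P(Y=k-i) — a convolution of [2/5, 3/5] and [1/4, 3/4]. P(X+Y=0) = (2/5)×(1/4) = 1/10; P(X+Y=1) = (2/5)×(3/4) + (3/5)×(1/4) = 3/10 + 3/20 = 9/20; P(X+Y=2) = (3/5)×(3/4) = 9/20. PMF: [1/10, 9/20, 9/20] (sums to 1 ✓)

[1/10, 9/20, 9/20]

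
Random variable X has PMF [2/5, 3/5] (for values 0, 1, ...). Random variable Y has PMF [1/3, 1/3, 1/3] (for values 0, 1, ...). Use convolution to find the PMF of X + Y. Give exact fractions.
P(X+Y=k) = Σ_i P(X=i)·P(Y=k-i) — a convolution of [2/5, 3/5] and [1/3, 1/3, 1/3]. P(X+Y=0) = (2/5)×(1/3) = 2/15; P(X+Y=1) = (2/5)×(1/3) + (3/5)×(1/3) = 2/15 + 1/5 = 1/3; P(X+Y=2) = (2/5)×(1/3) + (3/5)×(1/3) = 2/15 + 1/5 = 1/3; P(X+Y=3) = (3/5)×(1/3) = 1/5. PMF: [2/15, 1/3, 1/3, 1/5] (sums to 1 ✓)

[2/15, 1/3, 1/3, 1/5]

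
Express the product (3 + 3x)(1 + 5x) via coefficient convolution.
Ascending coefficients: a = [3, 3], b = [1, 5]. c[0] = 3×1 = 3; c[1] = 3×5 + 3×1 = 18; c[2] = 3×5 = 15. Result coefficients: [3, 18, 15] → 3 + 18x + 15x^2

3 + 18x + 15x^2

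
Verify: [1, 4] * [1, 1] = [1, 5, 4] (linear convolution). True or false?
Recompute linear convolution of [1, 4] and [1, 1]: y[0] = 1×1 = 1; y[1] = 1×1 + 4×1 = 5; y[2] = 4×1 = 4 → [1, 5, 4]. Given [1, 5, 4] matches, so answer: Yes

Yes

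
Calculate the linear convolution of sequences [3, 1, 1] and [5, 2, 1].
y[0] = 3×5 = 15; y[1] = 3×2 + 1×5 = 11; y[2] = 3×1 + 1×2 + 1×5 = 10; y[3] = 1×1 + 1×2 = 3; y[4] = 1×1 = 1

[15, 11, 10, 3, 1]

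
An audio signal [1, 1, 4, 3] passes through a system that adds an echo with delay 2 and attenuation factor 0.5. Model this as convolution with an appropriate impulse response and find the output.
Direct-path + delayed-attenuated-path model → impulse response h = [1, 0, 0.5] (1 at lag 0, 0.5 at lag 2). Output y[n] = x[n] + 0.5·x[n - 2] (with x[n] = 0 outside 0..3): y[0] = 1 + 0.5×0 = 1; y[1] = 1 + 0.5×0 = 1; y[2] = 4 + 0.5×1 = 4.5; y[3] = 3 + 0.5×1 = 3.5; y[4] = 0 + 0.5×4 = 2.0; y[5] = 0 + 0.5×3 = 1.5. So y = [1, 1, 4.5, 3.5, 2.0, 1.5]

[1, 1, 4.5, 3.5, 2.0, 1.5]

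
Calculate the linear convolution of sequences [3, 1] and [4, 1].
y[0] = 3×4 = 12; y[1] = 3×1 + 1×4 = 7; y[2] = 1×1 = 1

[12, 7, 1]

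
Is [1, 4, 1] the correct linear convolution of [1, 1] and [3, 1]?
Recompute linear convolution of [1, 1] and [3, 1]: y[0] = 1×3 = 3; y[1] = 1×1 + 1×3 = 4; y[2] = 1×1 = 1 → [3, 4, 1]. Compare to given [1, 4, 1]: they differ at index 0: given 1, correct 3, so answer: No

No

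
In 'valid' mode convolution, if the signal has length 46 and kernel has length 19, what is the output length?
'Valid' mode counts only positions where the kernel fully overlaps the signal: m - n + 1 = 46 - 19 + 1 = 28

28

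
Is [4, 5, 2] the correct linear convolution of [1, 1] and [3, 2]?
Recompute linear convolution of [1, 1] and [3, 2]: y[0] = 1×3 = 3; y[1] = 1×2 + 1×3 = 5; y[2] = 1×2 = 2 → [3, 5, 2]. Compare to given [4, 5, 2]: they differ at index 0: given 4, correct 3, so answer: No

No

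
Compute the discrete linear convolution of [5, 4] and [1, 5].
y[0] = 5×1 = 5; y[1] = 5×5 + 4×1 = 29; y[2] = 4×5 = 20

[5, 29, 20]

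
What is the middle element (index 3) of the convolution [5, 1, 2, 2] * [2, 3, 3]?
Use y[k] = Σ_i a[i]·b[k-i] at k=3. y[3] = 1×3 + 2×3 + 2×2 = 13

13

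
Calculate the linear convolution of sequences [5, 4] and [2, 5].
y[0] = 5×2 = 10; y[1] = 5×5 + 4×2 = 33; y[2] = 4×5 = 20

[10, 33, 20]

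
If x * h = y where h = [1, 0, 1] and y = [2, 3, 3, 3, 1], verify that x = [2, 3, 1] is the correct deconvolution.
Forward-compute [2, 3, 1] * [1, 0, 1]: y[0] = 2×1 = 2; y[1] = 2×0 + 3×1 = 3; y[2] = 2×1 + 3×0 + 1×1 = 3; y[3] = 3×1 + 1×0 = 3; y[4] = 1×1 = 1 → [2, 3, 3, 3, 1]. Matches given y = [2, 3, 3, 3, 1], so verified.

Verified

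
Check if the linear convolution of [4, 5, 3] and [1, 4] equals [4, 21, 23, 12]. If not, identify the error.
Recompute linear convolution of [4, 5, 3] and [1, 4]: y[0] = 4×1 = 4; y[1] = 4×4 + 5×1 = 21; y[2] = 5×4 + 3×1 = 23; y[3] = 3×4 = 12 → [4, 21, 23, 12]. Given [4, 21, 23, 12] matches, so answer: Yes

Yes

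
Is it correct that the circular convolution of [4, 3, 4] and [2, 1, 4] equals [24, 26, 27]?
Recompute circular convolution of [4, 3, 4] and [2, 1, 4]: y[0] = 4×2 + 3×4 + 4×1 = 24; y[1] = 4×1 + 3×2 + 4×4 = 26; y[2] = 4×4 + 3×1 + 4×2 = 27 → [24, 26, 27]. Given [24, 26, 27] matches, so answer: Yes

Yes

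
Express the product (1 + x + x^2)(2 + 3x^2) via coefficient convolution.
Ascending coefficients: a = [1, 1, 1], b = [2, 0, 3]. c[0] = 1×2 = 2; c[1] = 1×0 + 1×2 = 2; c[2] = 1×3 + 1×0 + 1×2 = 5; c[3] = 1×3 + 1×0 = 3; c[4] = 1×3 = 3. Result coefficients: [2, 2, 5, 3, 3] → 2 + 2x + 5x^2 + 3x^3 + 3x^4

2 + 2x + 5x^2 + 3x^3 + 3x^4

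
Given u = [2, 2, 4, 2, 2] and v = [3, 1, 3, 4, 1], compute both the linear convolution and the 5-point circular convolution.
Linear: y_lin[0] = 2×3 = 6; y_lin[1] = 2×1 + 2×3 = 8; y_lin[2] = 2×3 + 2×1 + 4×3 = 20; y_lin[3] = 2×4 + 2×3 + 4×1 + 2×3 = 24; y_lin[4] = 2×1 + 2×4 + 4×3 + 2×1 + 2×3 = 30; y_lin[5] = 2×1 + 4×4 + 2×3 + 2×1 = 26; y_lin[6] = 4×1 + 2×4 + 2×3 = 18; y_lin[7] = 2×1 + 2×4 = 10; y_lin[8] = 2×1 = 2 → [6, 8, 20, 24, 30, 26, 18, 10, 2]. Circular (length 5): y[0] = 2×3 + 2×1 + 4×4 + 2×3 + 2×1 = 32; y[1] = 2×1 + 2×3 + 4×1 + 2×4 + 2×3 = 26; y[2] = 2×3 + 2×1 + 4×3 + 2×1 + 2×4 = 30; y[3] = 2×4 + 2×3 + 4×1 + 2×3 + 2×1 = 26; y[4] = 2×1 + 2×4 + 4×3 + 2×1 + 2×3 = 30 → [32, 26, 30, 26, 30]

Linear: [6, 8, 20, 24, 30, 26, 18, 10, 2], Circular: [32, 26, 30, 26, 30]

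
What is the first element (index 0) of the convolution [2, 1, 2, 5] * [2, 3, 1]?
Use y[k] = Σ_i a[i]·b[k-i] at k=0. y[0] = 2×2 = 4

4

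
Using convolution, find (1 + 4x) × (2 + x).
Ascending coefficients: a = [1, 4], b = [2, 1]. c[0] = 1×2 = 2; c[1] = 1×1 + 4×2 = 9; c[2] = 4×1 = 4. Result coefficients: [2, 9, 4] → 2 + 9x + 4x^2

2 + 9x + 4x^2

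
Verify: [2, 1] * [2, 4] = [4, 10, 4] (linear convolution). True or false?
Recompute linear convolution of [2, 1] and [2, 4]: y[0] = 2×2 = 4; y[1] = 2×4 + 1×2 = 10; y[2] = 1×4 = 4 → [4, 10, 4]. Given [4, 10, 4] matches, so answer: Yes

Yes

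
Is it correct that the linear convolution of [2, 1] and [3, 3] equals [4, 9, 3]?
Recompute linear convolution of [2, 1] and [3, 3]: y[0] = 2×3 = 6; y[1] = 2×3 + 1×3 = 9; y[2] = 1×3 = 3 → [6, 9, 3]. Compare to given [4, 9, 3]: they differ at index 0: given 4, correct 6, so answer: No

No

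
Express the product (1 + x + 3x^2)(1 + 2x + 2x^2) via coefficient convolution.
Ascending coefficients: a = [1, 1, 3], b = [1, 2, 2]. c[0] = 1×1 = 1; c[1] = 1×2 + 1×1 = 3; c[2] = 1×2 + 1×2 + 3×1 = 7; c[3] = 1×2 + 3×2 = 8; c[4] = 3×2 = 6. Result coefficients: [1, 3, 7, 8, 6] → 1 + 3x + 7x^2 + 8x^3 + 6x^4

1 + 3x + 7x^2 + 8x^3 + 6x^4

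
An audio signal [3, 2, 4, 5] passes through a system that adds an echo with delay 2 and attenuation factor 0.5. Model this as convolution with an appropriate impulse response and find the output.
Direct-path + delayed-attenuated-path model → impulse response h = [1, 0, 0.5] (1 at lag 0, 0.5 at lag 2). Output y[n] = x[n] + 0.5·x[n - 2] (with x[n] = 0 outside 0..3): y[0] = 3 + 0.5×0 = 3; y[1] = 2 + 0.5×0 = 2; y[2] = 4 + 0.5×3 = 5.5; y[3] = 5 + 0.5×2 = 6.0; y[4] = 0 + 0.5×4 = 2.0; y[5] = 0 + 0.5×5 = 2.5. So y = [3, 2, 5.5, 6.0, 2.0, 2.5]

[3, 2, 5.5, 6.0, 2.0, 2.5]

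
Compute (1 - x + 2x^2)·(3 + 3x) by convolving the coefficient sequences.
Ascending coefficients: a = [1, -1, 2], b = [3, 3]. c[0] = 1×3 = 3; c[1] = 1×3 + -1×3 = 0; c[2] = -1×3 + 2×3 = 3; c[3] = 2×3 = 6. Result coefficients: [3, 0, 3, 6] → 3 + 3x^2 + 6x^3

3 + 3x^2 + 6x^3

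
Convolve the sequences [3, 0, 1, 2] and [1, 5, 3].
y[0] = 3×1 = 3; y[1] = 3×5 + 0×1 = 15; y[2] = 3×3 + 0×5 + 1×1 = 10; y[3] = 0×3 + 1×5 + 2×1 = 7; y[4] = 1×3 + 2×5 = 13; y[5] = 2×3 = 6

[3, 15, 10, 7, 13, 6]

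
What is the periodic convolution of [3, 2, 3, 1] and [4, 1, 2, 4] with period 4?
Use y[k] = Σ_j s[j]·t[(k-j) mod 4]. y[0] = 3×4 + 2×4 + 3×2 + 1×1 = 27; y[1] = 3×1 + 2×4 + 3×4 + 1×2 = 25; y[2] = 3×2 + 2×1 + 3×4 + 1×4 = 24; y[3] = 3×4 + 2×2 + 3×1 + 1×4 = 23. Result: [27, 25, 24, 23]

[27, 25, 24, 23]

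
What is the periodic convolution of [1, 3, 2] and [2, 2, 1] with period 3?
Use y[k] = Σ_j s[j]·t[(k-j) mod 3]. y[0] = 1×2 + 3×1 + 2×2 = 9; y[1] = 1×2 + 3×2 + 2×1 = 10; y[2] = 1×1 + 3×2 + 2×2 = 11. Result: [9, 10, 11]

[9, 10, 11]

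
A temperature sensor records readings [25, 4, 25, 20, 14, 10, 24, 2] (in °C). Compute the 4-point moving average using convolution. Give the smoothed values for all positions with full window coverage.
4-point moving average kernel = [1, 1, 1, 1]. Apply in 'valid' mode (full window coverage): avg[0] = (25 + 4 + 25 + 20) / 4 = 18.5; avg[1] = (4 + 25 + 20 + 14) / 4 = 15.75; avg[2] = (25 + 20 + 14 + 10) / 4 = 17.25; avg[3] = (20 + 14 + 10 + 24) / 4 = 17.0; avg[4] = (14 + 10 + 24 + 2) / 4 = 12.5. Smoothed values: [18.5, 15.75, 17.25, 17.0, 12.5]

[18.5, 15.75, 17.25, 17.0, 12.5]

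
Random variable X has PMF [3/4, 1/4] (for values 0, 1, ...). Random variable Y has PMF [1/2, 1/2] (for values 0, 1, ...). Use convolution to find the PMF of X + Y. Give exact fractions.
P(X+Y=k) = Σ_i P(X=i)·P(Y=k-i) — a convolution of [3/4, 1/4] and [1/2, 1/2]. P(X+Y=0) = (3/4)×(1/2) = 3/8; P(X+Y=1) = (3/4)×(1/2) + (1/4)×(1/2) = 3/8 + 1/8 = 1/2; P(X+Y=2) = (1/4)×(1/2) = 1/8. PMF: [3/8, 1/2, 1/8] (sums to 1 ✓)

[3/8, 1/2, 1/8]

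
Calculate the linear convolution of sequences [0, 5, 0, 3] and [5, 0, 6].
y[0] = 0×5 = 0; y[1] = 0×0 + 5×5 = 25; y[2] = 0×6 + 5×0 + 0×5 = 0; y[3] = 5×6 + 0×0 + 3×5 = 45; y[4] = 0×6 + 3×0 = 0; y[5] = 3×6 = 18

[0, 25, 0, 45, 0, 18]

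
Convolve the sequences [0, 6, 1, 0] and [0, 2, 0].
y[0] = 0×0 = 0; y[1] = 0×2 + 6×0 = 0; y[2] = 0×0 + 6×2 + 1×0 = 12; y[3] = 6×0 + 1×2 + 0×0 = 2; y[4] = 1×0 + 0×2 = 0; y[5] = 0×0 = 0

[0, 0, 12, 2, 0, 0]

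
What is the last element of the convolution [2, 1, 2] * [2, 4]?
Use y[k] = Σ_i a[i]·b[k-i] at k=3. y[3] = 2×4 = 8

8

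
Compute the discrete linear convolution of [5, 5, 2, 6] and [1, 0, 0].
y[0] = 5×1 = 5; y[1] = 5×0 + 5×1 = 5; y[2] = 5×0 + 5×0 + 2×1 = 2; y[3] = 5×0 + 2×0 + 6×1 = 6; y[4] = 2×0 + 6×0 = 0; y[5] = 6×0 = 0

[5, 5, 2, 6, 0, 0]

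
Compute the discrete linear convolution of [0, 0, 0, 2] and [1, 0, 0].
y[0] = 0×1 = 0; y[1] = 0×0 + 0×1 = 0; y[2] = 0×0 + 0×0 + 0×1 = 0; y[3] = 0×0 + 0×0 + 2×1 = 2; y[4] = 0×0 + 2×0 = 0; y[5] = 2×0 = 0

[0, 0, 0, 2, 0, 0]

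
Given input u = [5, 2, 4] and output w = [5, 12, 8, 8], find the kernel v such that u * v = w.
Output length 4 = len(u) + len(v) - 1 ⇒ len(v) = 2. Solve v forward using v[k] = (w[k] - Σ_{i≥1} u[i]·v[k-i]) / u[0]: v[0] = w[0] / u[0] = 5 / 5 = 1; v[1] = (w[1] - 2×1) / u[0] = (12 - 2×1) / 5 = 2. So v = [1, 2]. Forward-check [5, 2, 4] * [1, 2]: w[0] = 5×1 = 5; w[1] = 5×2 + 2×1 = 12; w[2] = 2×2 + 4×1 = 8; w[3] = 4×2 = 8 → [5, 12, 8, 8] ✓

[1, 2]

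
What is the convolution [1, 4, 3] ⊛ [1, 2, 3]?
y[0] = 1×1 = 1; y[1] = 1×2 + 4×1 = 6; y[2] = 1×3 + 4×2 + 3×1 = 14; y[3] = 4×3 + 3×2 = 18; y[4] = 3×3 = 9

[1, 6, 14, 18, 9]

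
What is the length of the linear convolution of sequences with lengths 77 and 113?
Linear/full convolution length: m + n - 1 = 77 + 113 - 1 = 189

189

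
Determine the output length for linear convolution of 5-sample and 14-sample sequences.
Linear/full convolution length: m + n - 1 = 5 + 14 - 1 = 18

18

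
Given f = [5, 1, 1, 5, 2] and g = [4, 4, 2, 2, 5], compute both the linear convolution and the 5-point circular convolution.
Linear: y_lin[0] = 5×4 = 20; y_lin[1] = 5×4 + 1×4 = 24; y_lin[2] = 5×2 + 1×4 + 1×4 = 18; y_lin[3] = 5×2 + 1×2 + 1×4 + 5×4 = 36; y_lin[4] = 5×5 + 1×2 + 1×2 + 5×4 + 2×4 = 57; y_lin[5] = 1×5 + 1×2 + 5×2 + 2×4 = 25; y_lin[6] = 1×5 + 5×2 + 2×2 = 19; y_lin[7] = 5×5 + 2×2 = 29; y_lin[8] = 2×5 = 10 → [20, 24, 18, 36, 57, 25, 19, 29, 10]. Circular (length 5): y[0] = 5×4 + 1×5 + 1×2 + 5×2 + 2×4 = 45; y[1] = 5×4 + 1×4 + 1×5 + 5×2 + 2×2 = 43; y[2] = 5×2 + 1×4 + 1×4 + 5×5 + 2×2 = 47; y[3] = 5×2 + 1×2 + 1×4 + 5×4 + 2×5 = 46; y[4] = 5×5 + 1×2 + 1×2 + 5×4 + 2×4 = 57 → [45, 43, 47, 46, 57]

Linear: [20, 24, 18, 36, 57, 25, 19, 29, 10], Circular: [45, 43, 47, 46, 57]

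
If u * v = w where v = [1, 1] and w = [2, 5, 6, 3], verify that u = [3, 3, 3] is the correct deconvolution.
Forward-compute [3, 3, 3] * [1, 1]: w[0] = 3×1 = 3; w[1] = 3×1 + 3×1 = 6; w[2] = 3×1 + 3×1 = 6; w[3] = 3×1 = 3 → [3, 6, 6, 3]. Does not match given w = [2, 5, 6, 3].

Not verified. [3, 3, 3] * [1, 1] = [3, 6, 6, 3], which differs from [2, 5, 6, 3] at index 0.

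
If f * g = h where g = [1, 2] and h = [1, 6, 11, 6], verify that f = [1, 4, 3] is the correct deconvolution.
Forward-compute [1, 4, 3] * [1, 2]: h[0] = 1×1 = 1; h[1] = 1×2 + 4×1 = 6; h[2] = 4×2 + 3×1 = 11; h[3] = 3×2 = 6 → [1, 6, 11, 6]. Matches given h = [1, 6, 11, 6], so verified.

Verified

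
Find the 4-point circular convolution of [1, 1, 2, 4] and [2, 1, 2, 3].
Use y[k] = Σ_j u[j]·v[(k-j) mod 4]. y[0] = 1×2 + 1×3 + 2×2 + 4×1 = 13; y[1] = 1×1 + 1×2 + 2×3 + 4×2 = 17; y[2] = 1×2 + 1×1 + 2×2 + 4×3 = 19; y[3] = 1×3 + 1×2 + 2×1 + 4×2 = 15. Result: [13, 17, 19, 15]

[13, 17, 19, 15]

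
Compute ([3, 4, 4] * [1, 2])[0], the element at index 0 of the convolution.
Use y[k] = Σ_i a[i]·b[k-i] at k=0. y[0] = 3×1 = 3

3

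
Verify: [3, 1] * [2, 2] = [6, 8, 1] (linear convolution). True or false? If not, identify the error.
Recompute linear convolution of [3, 1] and [2, 2]: y[0] = 3×2 = 6; y[1] = 3×2 + 1×2 = 8; y[2] = 1×2 = 2 → [6, 8, 2]. Compare to given [6, 8, 1]: they differ at index 2: given 1, correct 2, so answer: No

No. Error at index 2: given 1, correct 2.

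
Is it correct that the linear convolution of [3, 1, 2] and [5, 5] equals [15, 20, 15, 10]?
Recompute linear convolution of [3, 1, 2] and [5, 5]: y[0] = 3×5 = 15; y[1] = 3×5 + 1×5 = 20; y[2] = 1×5 + 2×5 = 15; y[3] = 2×5 = 10 → [15, 20, 15, 10]. Given [15, 20, 15, 10] matches, so answer: Yes

Yes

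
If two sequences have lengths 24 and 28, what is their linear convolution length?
Linear/full convolution length: m + n - 1 = 24 + 28 - 1 = 51

51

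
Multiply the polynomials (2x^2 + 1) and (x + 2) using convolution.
Ascending coefficients: a = [1, 0, 2], b = [2, 1]. c[0] = 1×2 = 2; c[1] = 1×1 + 0×2 = 1; c[2] = 0×1 + 2×2 = 4; c[3] = 2×1 = 2. Result coefficients: [2, 1, 4, 2] → 2x^3 + 4x^2 + x + 2

2x^3 + 4x^2 + x + 2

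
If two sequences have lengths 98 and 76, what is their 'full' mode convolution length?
Linear/full convolution length: m + n - 1 = 98 + 76 - 1 = 173

173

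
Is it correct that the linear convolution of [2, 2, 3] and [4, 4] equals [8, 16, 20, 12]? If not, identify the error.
Recompute linear convolution of [2, 2, 3] and [4, 4]: y[0] = 2×4 = 8; y[1] = 2×4 + 2×4 = 16; y[2] = 2×4 + 3×4 = 20; y[3] = 3×4 = 12 → [8, 16, 20, 12]. Given [8, 16, 20, 12] matches, so answer: Yes

Yes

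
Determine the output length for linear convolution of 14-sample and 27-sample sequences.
Linear/full convolution length: m + n - 1 = 14 + 27 - 1 = 40

40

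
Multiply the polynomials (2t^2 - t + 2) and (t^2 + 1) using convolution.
Ascending coefficients: a = [2, -1, 2], b = [1, 0, 1]. c[0] = 2×1 = 2; c[1] = 2×0 + -1×1 = -1; c[2] = 2×1 + -1×0 + 2×1 = 4; c[3] = -1×1 + 2×0 = -1; c[4] = 2×1 = 2. Result coefficients: [2, -1, 4, -1, 2] → 2t^4 - t^3 + 4t^2 - t + 2

2t^4 - t^3 + 4t^2 - t + 2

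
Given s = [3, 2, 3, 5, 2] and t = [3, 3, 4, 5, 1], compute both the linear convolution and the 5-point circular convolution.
Linear: y_lin[0] = 3×3 = 9; y_lin[1] = 3×3 + 2×3 = 15; y_lin[2] = 3×4 + 2×3 + 3×3 = 27; y_lin[3] = 3×5 + 2×4 + 3×3 + 5×3 = 47; y_lin[4] = 3×1 + 2×5 + 3×4 + 5×3 + 2×3 = 46; y_lin[5] = 2×1 + 3×5 + 5×4 + 2×3 = 43; y_lin[6] = 3×1 + 5×5 + 2×4 = 36; y_lin[7] = 5×1 + 2×5 = 15; y_lin[8] = 2×1 = 2 → [9, 15, 27, 47, 46, 43, 36, 15, 2]. Circular (length 5): y[0] = 3×3 + 2×1 + 3×5 + 5×4 + 2×3 = 52; y[1] = 3×3 + 2×3 + 3×1 + 5×5 + 2×4 = 51; y[2] = 3×4 + 2×3 + 3×3 + 5×1 + 2×5 = 42; y[3] = 3×5 + 2×4 + 3×3 + 5×3 + 2×1 = 49; y[4] = 3×1 + 2×5 + 3×4 + 5×3 + 2×3 = 46 → [52, 51, 42, 49, 46]

Linear: [9, 15, 27, 47, 46, 43, 36, 15, 2], Circular: [52, 51, 42, 49, 46]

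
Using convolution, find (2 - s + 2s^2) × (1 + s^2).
Ascending coefficients: a = [2, -1, 2], b = [1, 0, 1]. c[0] = 2×1 = 2; c[1] = 2×0 + -1×1 = -1; c[2] = 2×1 + -1×0 + 2×1 = 4; c[3] = -1×1 + 2×0 = -1; c[4] = 2×1 = 2. Result coefficients: [2, -1, 4, -1, 2] → 2 - s + 4s^2 - s^3 + 2s^4

2 - s + 4s^2 - s^3 + 2s^4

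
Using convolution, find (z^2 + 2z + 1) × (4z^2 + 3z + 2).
Ascending coefficients: a = [1, 2, 1], b = [2, 3, 4]. c[0] = 1×2 = 2; c[1] = 1×3 + 2×2 = 7; c[2] = 1×4 + 2×3 + 1×2 = 12; c[3] = 2×4 + 1×3 = 11; c[4] = 1×4 = 4. Result coefficients: [2, 7, 12, 11, 4] → 4z^4 + 11z^3 + 12z^2 + 7z + 2

4z^4 + 11z^3 + 12z^2 + 7z + 2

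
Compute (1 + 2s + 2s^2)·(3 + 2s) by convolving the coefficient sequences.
Ascending coefficients: a = [1, 2, 2], b = [3, 2]. c[0] = 1×3 = 3; c[1] = 1×2 + 2×3 = 8; c[2] = 2×2 + 2×3 = 10; c[3] = 2×2 = 4. Result coefficients: [3, 8, 10, 4] → 3 + 8s + 10s^2 + 4s^3

3 + 8s + 10s^2 + 4s^3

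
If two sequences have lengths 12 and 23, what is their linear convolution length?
Linear/full convolution length: m + n - 1 = 12 + 23 - 1 = 34

34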